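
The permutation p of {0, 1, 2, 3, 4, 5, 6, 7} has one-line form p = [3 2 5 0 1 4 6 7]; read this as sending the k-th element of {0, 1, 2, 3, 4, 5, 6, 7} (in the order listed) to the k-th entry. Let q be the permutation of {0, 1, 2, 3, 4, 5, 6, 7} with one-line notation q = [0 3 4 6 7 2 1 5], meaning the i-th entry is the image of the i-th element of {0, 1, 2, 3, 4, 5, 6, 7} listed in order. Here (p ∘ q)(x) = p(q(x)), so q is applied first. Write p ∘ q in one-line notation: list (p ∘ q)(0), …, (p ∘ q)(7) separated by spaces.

Chase each element through q then p: 0 → 0 → 3; 1 → 3 → 0; 2 → 4 → 1; 3 → 6 → 6; 4 → 7 → 7; 5 → 2 → 5; 6 → 1 → 2; 7 → 5 → 4.
So p ∘ q in one-line form is 3 0 1 6 7 5 2 4.

3 0 1 6 7 5 2 4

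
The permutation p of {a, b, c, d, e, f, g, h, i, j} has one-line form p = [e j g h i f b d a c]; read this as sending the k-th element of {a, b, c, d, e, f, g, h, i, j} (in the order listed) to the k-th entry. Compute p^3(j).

b

Tracing j → c → … returns to j after 4 steps, so j lies in a 4-cycle (b j c g).
Advancing 3 steps from j: j → c → g → b.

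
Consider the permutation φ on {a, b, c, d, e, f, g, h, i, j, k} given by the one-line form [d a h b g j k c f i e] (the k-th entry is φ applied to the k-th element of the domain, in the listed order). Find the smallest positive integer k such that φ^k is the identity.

6

Decomposing into disjoint cycles gives cycle lengths 3, 3, 3, 2.
The order of φ is the least common multiple of its cycle lengths: lcm(3, 3, 3, 2) = 6.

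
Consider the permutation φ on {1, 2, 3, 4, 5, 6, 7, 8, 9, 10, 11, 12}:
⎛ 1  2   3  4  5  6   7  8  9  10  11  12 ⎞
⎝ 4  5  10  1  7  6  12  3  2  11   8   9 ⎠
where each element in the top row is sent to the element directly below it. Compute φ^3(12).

Tracing 12 → 9 → … returns to 12 after 5 steps, so 12 lies in a 5-cycle (2 5 7 12 9).
Stepping 3 places around the cycle: 12 → 9 → 2 → 5.

5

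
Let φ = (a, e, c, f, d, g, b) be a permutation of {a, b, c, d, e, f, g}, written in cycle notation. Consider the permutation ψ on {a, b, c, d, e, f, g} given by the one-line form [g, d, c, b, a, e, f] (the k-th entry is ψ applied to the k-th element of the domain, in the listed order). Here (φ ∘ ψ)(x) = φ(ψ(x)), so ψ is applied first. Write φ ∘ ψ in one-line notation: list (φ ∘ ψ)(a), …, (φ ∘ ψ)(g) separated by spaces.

For each element, apply ψ then φ: a → g → b; b → d → g; c → c → f; d → b → a; e → a → e; f → e → c; g → f → d.
So φ ∘ ψ in one-line form is b g f a e c d.

b g f a e c d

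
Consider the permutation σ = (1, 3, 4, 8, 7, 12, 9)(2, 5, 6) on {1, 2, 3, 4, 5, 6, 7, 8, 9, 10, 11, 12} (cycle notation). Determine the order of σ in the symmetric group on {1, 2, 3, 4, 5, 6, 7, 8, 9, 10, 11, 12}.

The disjoint cycles have lengths 7, 3, 1, 1.
The order of σ is the least common multiple of its cycle lengths: lcm(7, 3) = 21.

21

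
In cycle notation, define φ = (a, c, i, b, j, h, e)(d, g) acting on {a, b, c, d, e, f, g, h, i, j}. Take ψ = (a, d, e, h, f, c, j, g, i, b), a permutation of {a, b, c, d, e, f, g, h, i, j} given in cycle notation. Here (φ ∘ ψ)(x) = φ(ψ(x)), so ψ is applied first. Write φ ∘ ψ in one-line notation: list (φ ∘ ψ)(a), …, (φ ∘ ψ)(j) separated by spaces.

g c h a e i b f j d

(φ ∘ ψ)(x) = φ(ψ(x)). Computing each image: φ(ψ(a)) = φ(d) = g, φ(ψ(b)) = φ(a) = c, φ(ψ(c)) = φ(j) = h, φ(ψ(d)) = φ(e) = a, φ(ψ(e)) = φ(h) = e, φ(ψ(f)) = φ(c) = i, φ(ψ(g)) = φ(i) = b, φ(ψ(h)) = φ(f) = f, φ(ψ(i)) = φ(b) = j, φ(ψ(j)) = φ(g) = d.
Hence φ ∘ ψ = [g c h a e i b f j d].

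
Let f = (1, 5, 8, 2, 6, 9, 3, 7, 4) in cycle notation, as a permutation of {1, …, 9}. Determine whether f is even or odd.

The cycle lengths are 9.
A cycle is odd iff its length is even; f has 0 even-length cycles, so sgn(f) = (−1)^0 and f is even.

even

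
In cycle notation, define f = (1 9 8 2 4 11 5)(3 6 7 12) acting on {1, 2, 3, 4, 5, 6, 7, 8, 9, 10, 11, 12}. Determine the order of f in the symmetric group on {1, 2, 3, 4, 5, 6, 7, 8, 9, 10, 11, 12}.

The cycle type of f is (7, 4, 1).
The order is lcm(7, 4) = 28.

28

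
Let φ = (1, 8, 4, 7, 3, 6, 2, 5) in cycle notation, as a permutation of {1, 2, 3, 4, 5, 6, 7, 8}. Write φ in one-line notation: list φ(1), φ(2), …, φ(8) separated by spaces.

Each element maps to the next entry in its cycle (wrapping to the front): 1↦8, 2↦5, 3↦6, 4↦7, 5↦1, 6↦2, 7↦3, 8↦4.
So the one-line form is 8 5 6 7 1 2 3 4.

8 5 6 7 1 2 3 4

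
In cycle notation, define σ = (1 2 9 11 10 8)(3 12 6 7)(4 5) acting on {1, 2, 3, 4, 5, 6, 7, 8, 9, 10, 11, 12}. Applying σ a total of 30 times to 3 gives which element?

3 lies in the 4-cycle (3 12 6 7).
Powers repeat with period 4 on this cycle, and 30 mod 4 = 2, so σ^30(3) = σ^2(3).
Stepping 2 places around the cycle: 3 → 12 → 6.

6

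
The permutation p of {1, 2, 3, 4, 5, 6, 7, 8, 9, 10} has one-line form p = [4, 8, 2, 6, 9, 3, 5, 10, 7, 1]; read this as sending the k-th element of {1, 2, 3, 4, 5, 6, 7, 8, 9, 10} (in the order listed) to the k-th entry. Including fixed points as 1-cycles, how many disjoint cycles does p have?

2

The cycle decomposition is (1 4 6 3 2 8 10)(5 9 7), which has 2 cycles (counting 1-cycles).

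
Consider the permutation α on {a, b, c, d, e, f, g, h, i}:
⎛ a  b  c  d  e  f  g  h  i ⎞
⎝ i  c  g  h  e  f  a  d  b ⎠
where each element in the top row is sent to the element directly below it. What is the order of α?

10

Writing α as disjoint cycles, the cycle lengths are 5, 2, 1, 1.
Since disjoint cycles commute, ord(α) = lcm(5, 2) = 10.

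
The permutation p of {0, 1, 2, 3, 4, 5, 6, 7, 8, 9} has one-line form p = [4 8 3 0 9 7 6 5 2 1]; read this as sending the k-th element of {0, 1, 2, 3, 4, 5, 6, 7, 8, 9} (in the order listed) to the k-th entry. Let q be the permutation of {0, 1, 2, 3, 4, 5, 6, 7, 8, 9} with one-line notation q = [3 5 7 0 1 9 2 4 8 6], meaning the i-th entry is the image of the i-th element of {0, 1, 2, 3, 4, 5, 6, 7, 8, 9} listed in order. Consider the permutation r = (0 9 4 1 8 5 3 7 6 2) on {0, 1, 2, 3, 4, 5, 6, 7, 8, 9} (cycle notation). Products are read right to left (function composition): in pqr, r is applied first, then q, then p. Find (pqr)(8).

Chase 8: r(8) = 5; q(5) = 9; p(9) = 1. Hence (pqr)(8) = 1.

1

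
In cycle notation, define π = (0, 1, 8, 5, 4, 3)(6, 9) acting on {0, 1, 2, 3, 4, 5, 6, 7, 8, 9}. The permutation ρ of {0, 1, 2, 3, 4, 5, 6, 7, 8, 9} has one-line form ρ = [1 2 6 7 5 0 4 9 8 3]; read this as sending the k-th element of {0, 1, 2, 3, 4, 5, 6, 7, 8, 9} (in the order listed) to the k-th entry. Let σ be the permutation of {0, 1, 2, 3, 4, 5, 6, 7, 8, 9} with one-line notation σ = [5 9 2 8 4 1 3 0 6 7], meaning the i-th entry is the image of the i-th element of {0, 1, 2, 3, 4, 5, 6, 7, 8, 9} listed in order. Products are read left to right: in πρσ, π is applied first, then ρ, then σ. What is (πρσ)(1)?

6

Chase 1: π(1) = 8; ρ(8) = 8; σ(8) = 6. Hence (πρσ)(1) = 6.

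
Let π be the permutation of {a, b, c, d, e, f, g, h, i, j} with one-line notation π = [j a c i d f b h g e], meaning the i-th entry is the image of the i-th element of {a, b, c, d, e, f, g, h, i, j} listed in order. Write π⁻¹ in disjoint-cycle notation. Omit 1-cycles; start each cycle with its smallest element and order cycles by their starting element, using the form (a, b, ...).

(a, b, g, i, d, e, j)

First write π in disjoint cycles: (a, j, e, d, i, g, b).
Reversing each cycle (and rotating so the smallest element leads) gives π⁻¹ = (a, b, g, i, d, e, j).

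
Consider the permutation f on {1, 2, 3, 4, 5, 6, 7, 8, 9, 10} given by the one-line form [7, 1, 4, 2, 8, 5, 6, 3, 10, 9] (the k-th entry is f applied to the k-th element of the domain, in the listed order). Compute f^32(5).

5

Tracing 5 → 8 → … returns to 5 after 8 steps, so 5 lies in an 8-cycle (1, 7, 6, 5, 8, 3, 4, 2).
Since the cycle has length 8, f^32 acts on it the same as f^0 (32 mod 8 = 0).
So f^32(5) = 5.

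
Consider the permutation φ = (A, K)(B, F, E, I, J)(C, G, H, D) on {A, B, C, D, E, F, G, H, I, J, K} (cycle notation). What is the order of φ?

20

The disjoint cycles have lengths 5, 4, 2.
The order is lcm(5, 4, 2) = 20.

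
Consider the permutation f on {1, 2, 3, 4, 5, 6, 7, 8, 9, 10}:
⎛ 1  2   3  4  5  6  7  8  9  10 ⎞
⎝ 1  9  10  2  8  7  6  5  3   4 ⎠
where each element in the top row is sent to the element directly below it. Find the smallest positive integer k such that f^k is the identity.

10

Decomposing into disjoint cycles gives cycle lengths 5, 2, 2, 1.
The order of f is the least common multiple of its cycle lengths: lcm(5, 2, 2) = 10.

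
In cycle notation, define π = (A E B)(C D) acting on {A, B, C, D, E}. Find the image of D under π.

C

In the cycle (C D), D is followed by C, so π(D) = C.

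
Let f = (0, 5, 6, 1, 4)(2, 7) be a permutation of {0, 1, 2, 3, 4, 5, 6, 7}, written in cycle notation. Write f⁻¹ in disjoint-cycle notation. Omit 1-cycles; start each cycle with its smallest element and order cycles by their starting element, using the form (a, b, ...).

(0, 4, 1, 6, 5)(2, 7)

The inverse reverses each cycle.
After reversing and putting each cycle's least element first, f⁻¹ = (0, 4, 1, 6, 5)(2, 7).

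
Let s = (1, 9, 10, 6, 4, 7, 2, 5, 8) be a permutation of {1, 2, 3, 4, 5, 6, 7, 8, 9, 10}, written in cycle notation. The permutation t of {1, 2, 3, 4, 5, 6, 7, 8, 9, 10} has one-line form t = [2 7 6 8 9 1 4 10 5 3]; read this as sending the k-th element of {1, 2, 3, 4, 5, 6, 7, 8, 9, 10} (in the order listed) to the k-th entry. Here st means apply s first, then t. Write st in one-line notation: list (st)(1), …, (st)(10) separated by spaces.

5 9 6 4 10 8 7 2 3 1

For each element, apply s then t: 1 → 9 → 5; 2 → 5 → 9; 3 → 3 → 6; 4 → 7 → 4; 5 → 8 → 10; 6 → 4 → 8; 7 → 2 → 7; 8 → 1 → 2; 9 → 10 → 3; 10 → 6 → 1.
So st in one-line form is 5 9 6 4 10 8 7 2 3 1.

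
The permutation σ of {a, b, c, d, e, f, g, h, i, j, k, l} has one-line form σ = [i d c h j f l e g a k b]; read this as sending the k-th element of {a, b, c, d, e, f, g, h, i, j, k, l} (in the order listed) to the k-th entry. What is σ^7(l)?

i

Tracing l → b → … returns to l after 9 steps, so l lies in a 9-cycle (a, i, g, l, b, d, h, e, j).
Advancing 7 steps from l: l → b → d → h → e → j → a → i.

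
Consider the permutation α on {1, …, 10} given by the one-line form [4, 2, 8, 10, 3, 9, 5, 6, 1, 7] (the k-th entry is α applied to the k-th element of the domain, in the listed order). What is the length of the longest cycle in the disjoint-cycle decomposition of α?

Decomposing into disjoint cycles gives (1 4 10 7 5 3 8 6 9); the longest has length 9.

9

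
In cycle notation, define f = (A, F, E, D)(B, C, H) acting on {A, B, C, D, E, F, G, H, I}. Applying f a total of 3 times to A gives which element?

D

A lies in the 4-cycle (A, F, E, D).
Advancing 3 steps from A: A → F → E → D.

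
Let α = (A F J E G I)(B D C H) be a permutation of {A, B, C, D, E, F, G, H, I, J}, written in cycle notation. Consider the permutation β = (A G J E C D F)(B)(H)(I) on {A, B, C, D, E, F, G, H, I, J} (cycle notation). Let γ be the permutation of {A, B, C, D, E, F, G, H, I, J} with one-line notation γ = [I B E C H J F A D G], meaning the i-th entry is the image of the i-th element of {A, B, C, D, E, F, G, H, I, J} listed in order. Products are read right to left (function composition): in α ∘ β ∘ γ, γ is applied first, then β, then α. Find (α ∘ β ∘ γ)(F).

G

(α ∘ β ∘ γ)(F) = α(β(γ(F))). γ(F) = J, then β(J) = E, then α(E) = G, so the result is G.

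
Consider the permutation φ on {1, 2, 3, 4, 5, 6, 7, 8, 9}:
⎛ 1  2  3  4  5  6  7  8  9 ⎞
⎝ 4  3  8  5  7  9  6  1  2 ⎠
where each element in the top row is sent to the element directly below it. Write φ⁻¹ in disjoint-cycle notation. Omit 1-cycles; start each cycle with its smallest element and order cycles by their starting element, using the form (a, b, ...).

The cycle decomposition of φ is (1, 4, 5, 7, 6, 9, 2, 3, 8).
Reversing each cycle (and rotating so the smallest element leads) gives φ⁻¹ = (1, 8, 3, 2, 9, 6, 7, 5, 4).

(1, 8, 3, 2, 9, 6, 7, 5, 4)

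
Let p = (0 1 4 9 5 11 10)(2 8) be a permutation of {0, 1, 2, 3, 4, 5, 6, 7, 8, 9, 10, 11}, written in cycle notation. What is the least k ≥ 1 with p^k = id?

The cycle type of p is (7, 2, 1, 1, 1).
The order is lcm(7, 2) = 14.

14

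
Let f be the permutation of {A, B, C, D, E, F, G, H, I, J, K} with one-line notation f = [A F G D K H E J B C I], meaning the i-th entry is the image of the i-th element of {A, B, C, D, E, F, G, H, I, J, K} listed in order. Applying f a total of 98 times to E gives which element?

Tracing E → K → … returns to E after 9 steps, so E lies in a 9-cycle (B F H J C G E K I).
Powers repeat with period 9 on this cycle, and 98 mod 9 = 8, so f^98(E) = f^8(E).
Stepping 8 places around the cycle: E → K → I → B → F → H → J → C → G.

G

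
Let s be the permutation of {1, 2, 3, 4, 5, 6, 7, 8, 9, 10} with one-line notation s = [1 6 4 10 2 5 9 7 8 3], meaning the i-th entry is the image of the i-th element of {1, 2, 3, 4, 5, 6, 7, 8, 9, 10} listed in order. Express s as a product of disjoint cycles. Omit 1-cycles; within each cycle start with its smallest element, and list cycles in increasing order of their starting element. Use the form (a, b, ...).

(2, 6, 5)(3, 4, 10)(7, 9, 8)

Iterating s from 2 gives 2 → 6 → 5 → 2; that is the 3-cycle (2, 6, 5).
Repeating from the next unused element and collecting all non-trivial cycles gives (2, 6, 5)(3, 4, 10)(7, 9, 8).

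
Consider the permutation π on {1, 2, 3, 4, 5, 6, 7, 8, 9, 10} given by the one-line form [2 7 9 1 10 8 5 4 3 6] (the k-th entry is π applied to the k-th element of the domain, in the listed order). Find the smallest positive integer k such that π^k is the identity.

8

Writing π as disjoint cycles, the cycle lengths are 8, 2.
The order is lcm(8, 2) = 8.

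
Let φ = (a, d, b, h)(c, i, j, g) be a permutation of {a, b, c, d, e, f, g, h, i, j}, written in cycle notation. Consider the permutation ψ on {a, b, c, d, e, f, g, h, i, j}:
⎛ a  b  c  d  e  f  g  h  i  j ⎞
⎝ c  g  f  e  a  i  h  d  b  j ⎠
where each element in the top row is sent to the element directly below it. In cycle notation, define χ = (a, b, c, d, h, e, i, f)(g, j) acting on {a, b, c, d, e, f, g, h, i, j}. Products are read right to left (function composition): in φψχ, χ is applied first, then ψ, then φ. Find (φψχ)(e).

Apply the permutations in order: χ(e) = i, then ψ(i) = b, then φ(b) = h. So (φψχ)(e) = h.

h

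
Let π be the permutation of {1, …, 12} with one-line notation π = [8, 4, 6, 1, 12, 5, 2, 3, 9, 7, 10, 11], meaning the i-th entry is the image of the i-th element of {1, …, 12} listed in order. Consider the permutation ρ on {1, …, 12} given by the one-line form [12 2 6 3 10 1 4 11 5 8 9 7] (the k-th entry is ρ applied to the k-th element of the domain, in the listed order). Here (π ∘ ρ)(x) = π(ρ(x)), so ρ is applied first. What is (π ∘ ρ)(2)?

4

(π ∘ ρ)(2) = π(ρ(2)). ρ(2) = 2, then π(2) = 4. So (π ∘ ρ)(2) = 4.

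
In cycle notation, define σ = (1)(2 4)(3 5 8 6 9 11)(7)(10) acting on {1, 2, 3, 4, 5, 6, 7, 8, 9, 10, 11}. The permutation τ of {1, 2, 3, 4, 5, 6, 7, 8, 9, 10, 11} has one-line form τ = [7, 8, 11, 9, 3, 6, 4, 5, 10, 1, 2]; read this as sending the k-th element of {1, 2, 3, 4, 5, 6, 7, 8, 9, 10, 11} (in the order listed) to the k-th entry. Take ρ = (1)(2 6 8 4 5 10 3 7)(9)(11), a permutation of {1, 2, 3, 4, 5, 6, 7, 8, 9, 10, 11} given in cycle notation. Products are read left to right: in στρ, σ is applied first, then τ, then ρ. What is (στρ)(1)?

2

(στρ)(1) = ρ(τ(σ(1))). σ(1) = 1, then τ(1) = 7, then ρ(7) = 2, so the result is 2.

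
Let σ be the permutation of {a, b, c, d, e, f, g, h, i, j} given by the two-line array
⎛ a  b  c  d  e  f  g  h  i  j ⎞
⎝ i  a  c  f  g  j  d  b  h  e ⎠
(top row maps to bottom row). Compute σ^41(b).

a

Tracing b → a → … returns to b after 4 steps, so b lies in a 4-cycle (a, i, h, b).
Powers repeat with period 4 on this cycle, and 41 mod 4 = 1, so σ^41(b) = σ^1(b).
Advancing 1 step from b: b → a.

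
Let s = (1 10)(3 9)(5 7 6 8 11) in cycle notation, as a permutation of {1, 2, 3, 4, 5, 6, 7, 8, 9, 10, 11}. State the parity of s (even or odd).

even

The cycle lengths are 5, 2, 2, 1, 1.
A cycle of length ℓ contributes ℓ−1 transpositions, so s is a product of 4 + 1 + 1 = 6 transpositions — even.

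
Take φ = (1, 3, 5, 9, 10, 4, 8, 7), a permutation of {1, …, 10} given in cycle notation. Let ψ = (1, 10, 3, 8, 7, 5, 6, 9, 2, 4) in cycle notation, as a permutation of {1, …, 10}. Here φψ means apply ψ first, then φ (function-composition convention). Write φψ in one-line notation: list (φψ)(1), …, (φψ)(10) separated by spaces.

4 8 7 3 6 10 9 1 2 5

For each element, apply ψ then φ: 1 → 10 → 4; 2 → 4 → 8; 3 → 8 → 7; 4 → 1 → 3; 5 → 6 → 6; 6 → 9 → 10; 7 → 5 → 9; 8 → 7 → 1; 9 → 2 → 2; 10 → 3 → 5.
Collecting the images, φψ = [4 8 7 3 6 10 9 1 2 5].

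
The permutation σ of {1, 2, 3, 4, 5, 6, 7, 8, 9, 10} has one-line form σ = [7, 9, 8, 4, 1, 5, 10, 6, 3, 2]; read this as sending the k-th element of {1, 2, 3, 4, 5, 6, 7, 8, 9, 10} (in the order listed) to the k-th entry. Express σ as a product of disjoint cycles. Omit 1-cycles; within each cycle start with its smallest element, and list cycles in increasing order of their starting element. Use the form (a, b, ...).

(1, 7, 10, 2, 9, 3, 8, 6, 5)

From 1: 1 → 7 → 10 → 2 → 9 → 3 → 8 → 6 → 5 → 1, closing the cycle (1, 7, 10, 2, 9, 3, 8, 6, 5).
Continuing from each remaining unvisited element yields (1, 7, 10, 2, 9, 3, 8, 6, 5).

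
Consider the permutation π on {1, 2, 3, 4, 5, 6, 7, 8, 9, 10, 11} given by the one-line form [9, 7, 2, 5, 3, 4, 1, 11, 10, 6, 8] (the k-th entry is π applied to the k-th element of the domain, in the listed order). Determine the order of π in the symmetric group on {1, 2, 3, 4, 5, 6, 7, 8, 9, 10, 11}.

The disjoint-cycle form of π has cycle lengths 9, 2.
The order of π is the least common multiple of its cycle lengths: lcm(9, 2) = 18.

18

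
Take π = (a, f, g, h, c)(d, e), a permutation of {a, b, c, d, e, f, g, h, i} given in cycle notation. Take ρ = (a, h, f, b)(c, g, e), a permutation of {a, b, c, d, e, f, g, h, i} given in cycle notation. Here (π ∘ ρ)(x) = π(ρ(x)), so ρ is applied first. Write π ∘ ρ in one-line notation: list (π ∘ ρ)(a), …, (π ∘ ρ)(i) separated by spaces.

For each element, apply ρ then π: a → h → c; b → a → f; c → g → h; d → d → e; e → c → a; f → b → b; g → e → d; h → f → g; i → i → i.
So π ∘ ρ in one-line form is c f h e a b d g i.

c f h e a b d g i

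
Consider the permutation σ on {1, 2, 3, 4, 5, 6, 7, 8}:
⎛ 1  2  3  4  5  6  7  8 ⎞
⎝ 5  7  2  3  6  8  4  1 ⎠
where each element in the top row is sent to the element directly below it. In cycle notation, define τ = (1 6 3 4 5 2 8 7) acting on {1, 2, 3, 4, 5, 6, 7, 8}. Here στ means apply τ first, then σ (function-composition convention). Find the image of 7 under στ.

5

First apply τ: τ(7) = 1, then σ(1) = 5. Thus (στ)(7) = 5.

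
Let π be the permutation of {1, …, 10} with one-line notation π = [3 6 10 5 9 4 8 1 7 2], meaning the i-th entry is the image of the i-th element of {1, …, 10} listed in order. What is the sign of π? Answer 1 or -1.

In disjoint-cycle form the cycle lengths are 10.
A cycle is odd iff its length is even; π has 1 even-length cycle, so sgn(π) = (−1)^1 and π is odd.

-1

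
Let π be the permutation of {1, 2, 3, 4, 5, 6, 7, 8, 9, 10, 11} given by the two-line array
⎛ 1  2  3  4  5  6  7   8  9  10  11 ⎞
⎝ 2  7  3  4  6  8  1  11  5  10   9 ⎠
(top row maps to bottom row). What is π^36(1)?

Tracing 1 → 2 → … returns to 1 after 3 steps, so 1 lies in a 3-cycle (1, 2, 7).
Since the cycle has length 3, π^36 acts on it the same as π^0 (36 mod 3 = 0).
So π^36(1) = 1.

1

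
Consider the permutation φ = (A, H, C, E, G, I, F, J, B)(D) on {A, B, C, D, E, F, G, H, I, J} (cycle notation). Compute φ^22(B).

B lies in the 9-cycle (A, H, C, E, G, I, F, J, B).
Since the cycle has length 9, φ^22 acts on it the same as φ^4 (22 mod 9 = 4).
Advancing 4 steps from B: B → A → H → C → E.

E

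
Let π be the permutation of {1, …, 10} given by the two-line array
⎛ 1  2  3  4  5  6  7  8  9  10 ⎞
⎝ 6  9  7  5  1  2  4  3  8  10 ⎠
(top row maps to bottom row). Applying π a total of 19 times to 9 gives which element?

Tracing 9 → 8 → … returns to 9 after 9 steps, so 9 lies in a 9-cycle (1, 6, 2, 9, 8, 3, 7, 4, 5).
On a 9-cycle, π^9 is the identity, so π^19 = π^1 there (19 ≡ 1 mod 9).
Stepping 1 place around the cycle: 9 → 8.

8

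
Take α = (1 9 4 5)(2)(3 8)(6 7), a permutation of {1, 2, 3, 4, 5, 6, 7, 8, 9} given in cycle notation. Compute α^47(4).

9

4 lies in the 4-cycle (1 9 4 5).
Since the cycle has length 4, α^47 acts on it the same as α^3 (47 mod 4 = 3).
Stepping 3 places around the cycle: 4 → 5 → 1 → 9.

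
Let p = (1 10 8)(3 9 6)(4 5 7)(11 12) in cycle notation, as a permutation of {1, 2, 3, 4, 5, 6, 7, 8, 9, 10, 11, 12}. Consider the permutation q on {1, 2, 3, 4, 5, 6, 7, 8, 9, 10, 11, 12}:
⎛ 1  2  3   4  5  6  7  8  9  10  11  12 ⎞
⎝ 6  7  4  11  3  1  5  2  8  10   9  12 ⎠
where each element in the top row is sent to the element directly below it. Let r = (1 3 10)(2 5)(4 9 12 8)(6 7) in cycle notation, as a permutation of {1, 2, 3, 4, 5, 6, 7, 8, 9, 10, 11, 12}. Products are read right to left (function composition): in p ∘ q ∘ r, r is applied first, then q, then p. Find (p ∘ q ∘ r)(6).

(p ∘ q ∘ r)(6) = p(q(r(6))). r(6) = 7, then q(7) = 5, then p(5) = 7, so the result is 7.

7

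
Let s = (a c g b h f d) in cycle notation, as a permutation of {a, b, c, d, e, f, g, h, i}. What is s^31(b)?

d

b lies in the 7-cycle (a c g b h f d).
Since the cycle has length 7, s^31 acts on it the same as s^3 (31 mod 7 = 3).
Advancing 3 steps from b: b → h → f → d.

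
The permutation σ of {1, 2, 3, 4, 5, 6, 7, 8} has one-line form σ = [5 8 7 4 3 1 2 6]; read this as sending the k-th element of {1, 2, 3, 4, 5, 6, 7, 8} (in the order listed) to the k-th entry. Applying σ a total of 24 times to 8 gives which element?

5

Tracing 8 → 6 → … returns to 8 after 7 steps, so 8 lies in a 7-cycle (1 5 3 7 2 8 6).
Since the cycle has length 7, σ^24 acts on it the same as σ^3 (24 mod 7 = 3).
Stepping 3 places around the cycle: 8 → 6 → 1 → 5.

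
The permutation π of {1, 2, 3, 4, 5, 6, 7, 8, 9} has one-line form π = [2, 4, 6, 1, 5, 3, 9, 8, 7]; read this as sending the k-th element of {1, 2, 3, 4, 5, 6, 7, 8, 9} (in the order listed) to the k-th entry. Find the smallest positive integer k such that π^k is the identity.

6

Writing π as disjoint cycles, the cycle lengths are 3, 2, 2, 1, 1.
The order is lcm(3, 2, 2) = 6.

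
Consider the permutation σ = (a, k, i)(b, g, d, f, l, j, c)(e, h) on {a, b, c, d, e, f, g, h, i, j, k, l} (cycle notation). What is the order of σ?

The cycle type of σ is (7, 3, 2).
The order is lcm(7, 3, 2) = 42.

42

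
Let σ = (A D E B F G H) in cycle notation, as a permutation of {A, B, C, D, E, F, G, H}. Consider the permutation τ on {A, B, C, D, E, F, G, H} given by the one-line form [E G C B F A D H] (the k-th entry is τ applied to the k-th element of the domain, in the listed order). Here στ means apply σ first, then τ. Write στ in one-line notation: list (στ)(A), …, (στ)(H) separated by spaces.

(στ)(x) = τ(σ(x)). Computing each image: τ(σ(A)) = τ(D) = B, τ(σ(B)) = τ(F) = A, τ(σ(C)) = τ(C) = C, τ(σ(D)) = τ(E) = F, τ(σ(E)) = τ(B) = G, τ(σ(F)) = τ(G) = D, τ(σ(G)) = τ(H) = H, τ(σ(H)) = τ(A) = E.
Hence στ = [B A C F G D H E].

B A C F G D H E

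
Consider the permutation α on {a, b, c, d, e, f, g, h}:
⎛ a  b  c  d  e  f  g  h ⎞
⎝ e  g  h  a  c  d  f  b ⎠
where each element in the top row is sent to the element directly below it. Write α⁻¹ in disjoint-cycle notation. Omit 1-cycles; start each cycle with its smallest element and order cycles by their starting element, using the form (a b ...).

(a d f g b h c e)

The cycle decomposition of α is (a e c h b g f d).
The inverse reverses every cycle; in canonical form, α⁻¹ = (a d f g b h c e).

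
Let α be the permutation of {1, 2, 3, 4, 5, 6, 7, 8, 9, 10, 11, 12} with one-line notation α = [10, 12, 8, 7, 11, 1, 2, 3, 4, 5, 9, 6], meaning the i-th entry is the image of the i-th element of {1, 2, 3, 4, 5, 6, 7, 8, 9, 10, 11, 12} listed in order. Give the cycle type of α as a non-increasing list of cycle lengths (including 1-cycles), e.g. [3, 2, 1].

[10, 2]

The disjoint cycles are (1 10 5 11 9 4 7 2 12 6)(3 8), with lengths 10, 2 in non-increasing order.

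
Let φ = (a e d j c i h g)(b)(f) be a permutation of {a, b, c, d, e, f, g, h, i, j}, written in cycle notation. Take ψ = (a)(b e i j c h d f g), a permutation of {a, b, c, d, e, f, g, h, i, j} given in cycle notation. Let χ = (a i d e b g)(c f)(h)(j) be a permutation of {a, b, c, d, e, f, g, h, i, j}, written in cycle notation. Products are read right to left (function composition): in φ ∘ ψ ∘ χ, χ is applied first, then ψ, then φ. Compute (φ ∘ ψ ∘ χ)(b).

(φ ∘ ψ ∘ χ)(b) = φ(ψ(χ(b))). χ(b) = g, then ψ(g) = b, then φ(b) = b, so the result is b.

b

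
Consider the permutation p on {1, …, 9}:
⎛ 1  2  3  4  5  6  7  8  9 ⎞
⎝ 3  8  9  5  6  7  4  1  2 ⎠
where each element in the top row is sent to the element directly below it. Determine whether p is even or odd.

In disjoint-cycle form the cycle lengths are 5, 4.
A cycle of length ℓ contributes ℓ−1 transpositions, so p is a product of 4 + 3 = 7 transpositions — odd.

odd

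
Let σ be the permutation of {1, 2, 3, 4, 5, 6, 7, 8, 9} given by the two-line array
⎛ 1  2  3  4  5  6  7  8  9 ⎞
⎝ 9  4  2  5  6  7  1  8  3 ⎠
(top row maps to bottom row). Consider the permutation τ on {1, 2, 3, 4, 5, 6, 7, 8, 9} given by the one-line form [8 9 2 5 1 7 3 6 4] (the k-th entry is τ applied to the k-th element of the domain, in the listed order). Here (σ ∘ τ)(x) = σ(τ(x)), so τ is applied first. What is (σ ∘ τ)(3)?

4

First apply τ: τ(3) = 2, then σ(2) = 4. Thus (σ ∘ τ)(3) = 4.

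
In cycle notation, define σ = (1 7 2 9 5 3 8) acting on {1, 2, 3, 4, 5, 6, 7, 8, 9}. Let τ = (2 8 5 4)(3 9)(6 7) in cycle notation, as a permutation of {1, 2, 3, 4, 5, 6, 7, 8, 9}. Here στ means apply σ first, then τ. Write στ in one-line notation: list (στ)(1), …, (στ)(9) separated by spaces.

(στ)(x) = τ(σ(x)). Computing each image: τ(σ(1)) = τ(7) = 6, τ(σ(2)) = τ(9) = 3, τ(σ(3)) = τ(8) = 5, τ(σ(4)) = τ(4) = 2, τ(σ(5)) = τ(3) = 9, τ(σ(6)) = τ(6) = 7, τ(σ(7)) = τ(2) = 8, τ(σ(8)) = τ(1) = 1, τ(σ(9)) = τ(5) = 4.
Hence στ = [6 3 5 2 9 7 8 1 4].

6 3 5 2 9 7 8 1 4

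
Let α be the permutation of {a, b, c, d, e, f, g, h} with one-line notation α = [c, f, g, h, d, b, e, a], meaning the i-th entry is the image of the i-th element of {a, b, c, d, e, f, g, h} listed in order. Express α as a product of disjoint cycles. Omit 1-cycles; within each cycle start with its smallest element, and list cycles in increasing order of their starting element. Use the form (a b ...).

(a c g e d h)(b f)

From a: a → c → g → e → d → h → a, closing the cycle (a c g e d h).
Continuing from each remaining unvisited element yields (a c g e d h)(b f).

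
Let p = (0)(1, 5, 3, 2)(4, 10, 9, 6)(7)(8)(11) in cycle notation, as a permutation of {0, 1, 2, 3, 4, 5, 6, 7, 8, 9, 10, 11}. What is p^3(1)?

1 lies in the 4-cycle (1, 5, 3, 2).
Stepping 3 places around the cycle: 1 → 5 → 3 → 2.

2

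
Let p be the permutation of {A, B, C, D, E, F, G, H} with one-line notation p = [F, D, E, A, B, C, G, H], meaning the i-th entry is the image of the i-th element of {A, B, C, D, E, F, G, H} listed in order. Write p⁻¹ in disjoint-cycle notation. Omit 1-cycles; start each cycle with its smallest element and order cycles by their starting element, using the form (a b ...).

The cycle decomposition of p is (A F C E B D).
Reversing each cycle (and rotating so the smallest element leads) gives p⁻¹ = (A D B E C F).

(A D B E C F)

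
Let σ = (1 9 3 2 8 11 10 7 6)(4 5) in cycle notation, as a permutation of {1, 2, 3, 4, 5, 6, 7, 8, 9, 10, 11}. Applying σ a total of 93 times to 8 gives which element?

8 lies in the 9-cycle (1 9 3 2 8 11 10 7 6).
Powers repeat with period 9 on this cycle, and 93 mod 9 = 3, so σ^93(8) = σ^3(8).
Advancing 3 steps from 8: 8 → 11 → 10 → 7.

7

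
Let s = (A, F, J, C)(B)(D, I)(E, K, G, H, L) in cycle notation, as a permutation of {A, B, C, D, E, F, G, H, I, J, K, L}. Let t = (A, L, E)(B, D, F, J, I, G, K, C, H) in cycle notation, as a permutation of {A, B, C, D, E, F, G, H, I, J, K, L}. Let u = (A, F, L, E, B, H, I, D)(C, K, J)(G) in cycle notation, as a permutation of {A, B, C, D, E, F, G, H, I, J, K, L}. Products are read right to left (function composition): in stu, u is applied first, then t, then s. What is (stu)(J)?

L

Apply the permutations in order: u(J) = C, then t(C) = H, then s(H) = L. So (stu)(J) = L.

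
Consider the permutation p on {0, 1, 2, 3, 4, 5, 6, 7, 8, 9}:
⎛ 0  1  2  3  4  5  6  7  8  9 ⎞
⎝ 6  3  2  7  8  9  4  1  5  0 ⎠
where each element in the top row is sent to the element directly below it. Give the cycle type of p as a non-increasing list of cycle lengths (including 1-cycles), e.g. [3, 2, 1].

The disjoint cycles are (0, 6, 4, 8, 5, 9)(1, 3, 7)(2), with lengths 6, 3, 1 in non-increasing order.

[6, 3, 1]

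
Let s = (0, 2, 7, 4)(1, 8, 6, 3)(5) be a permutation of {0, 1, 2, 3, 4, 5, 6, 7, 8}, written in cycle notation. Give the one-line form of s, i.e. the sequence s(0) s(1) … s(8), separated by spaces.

Reading each image from the cycles: 0→2, 1→8, 2→7, 3→1, 4→0, 5→5, 6→3, 7→4, 8→6.
So the one-line form is 2 8 7 1 0 5 3 4 6.

2 8 7 1 0 5 3 4 6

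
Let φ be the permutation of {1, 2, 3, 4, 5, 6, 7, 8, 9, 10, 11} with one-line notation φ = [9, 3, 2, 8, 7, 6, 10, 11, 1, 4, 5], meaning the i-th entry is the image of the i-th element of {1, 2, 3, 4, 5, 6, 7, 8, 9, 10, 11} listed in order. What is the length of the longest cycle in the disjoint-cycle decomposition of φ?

6

Decomposing into disjoint cycles gives (1, 9)(2, 3)(4, 8, 11, 5, 7, 10); the longest has length 6.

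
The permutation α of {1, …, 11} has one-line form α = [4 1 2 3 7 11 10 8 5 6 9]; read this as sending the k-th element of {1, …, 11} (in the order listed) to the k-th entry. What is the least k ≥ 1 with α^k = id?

Writing α as disjoint cycles, the cycle lengths are 6, 4, 1.
Since disjoint cycles commute, ord(α) = lcm(6, 4) = 12.

12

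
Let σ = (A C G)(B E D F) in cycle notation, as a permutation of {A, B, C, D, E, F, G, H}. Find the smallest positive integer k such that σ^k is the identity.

The disjoint cycles have lengths 4, 3, 1.
Since disjoint cycles commute, ord(σ) = lcm(4, 3) = 12.

12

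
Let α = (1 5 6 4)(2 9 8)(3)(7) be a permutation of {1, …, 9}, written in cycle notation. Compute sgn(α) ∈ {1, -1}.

-1

The cycle lengths are 4, 3, 1, 1.
A cycle is odd iff its length is even; α has 1 even-length cycle, so sgn(α) = (−1)^1 and α is odd.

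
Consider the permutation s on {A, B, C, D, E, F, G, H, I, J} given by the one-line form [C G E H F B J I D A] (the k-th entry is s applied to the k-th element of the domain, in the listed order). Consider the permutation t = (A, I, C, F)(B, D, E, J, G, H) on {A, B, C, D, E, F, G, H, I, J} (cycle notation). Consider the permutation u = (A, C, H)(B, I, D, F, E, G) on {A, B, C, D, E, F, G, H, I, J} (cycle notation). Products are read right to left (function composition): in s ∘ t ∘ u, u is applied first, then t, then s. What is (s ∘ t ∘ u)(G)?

H

Apply the permutations in order: u(G) = B, then t(B) = D, then s(D) = H. So (s ∘ t ∘ u)(G) = H.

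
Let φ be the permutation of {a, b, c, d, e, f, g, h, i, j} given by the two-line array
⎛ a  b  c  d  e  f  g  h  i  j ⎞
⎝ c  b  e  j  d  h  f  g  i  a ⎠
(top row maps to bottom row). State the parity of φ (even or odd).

In disjoint-cycle form the cycle lengths are 5, 3, 1, 1.
A cycle of length ℓ contributes ℓ−1 transpositions, so φ is a product of 4 + 2 = 6 transpositions — even.

even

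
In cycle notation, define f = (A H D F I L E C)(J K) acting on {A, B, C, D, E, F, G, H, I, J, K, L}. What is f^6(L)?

L lies in the 8-cycle (A H D F I L E C).
Stepping 6 places around the cycle: L → E → C → A → H → D → F.

F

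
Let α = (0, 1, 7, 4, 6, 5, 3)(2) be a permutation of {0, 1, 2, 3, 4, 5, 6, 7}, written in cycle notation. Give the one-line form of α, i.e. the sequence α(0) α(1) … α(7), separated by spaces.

1 7 2 0 6 3 5 4

Each element maps to the next entry in its cycle (wrapping to the front): 0→1, 1→7, 2→2, 3→0, 4→6, 5→3, 6→5, 7→4.
Listing these in domain order gives 1 7 2 0 6 3 5 4.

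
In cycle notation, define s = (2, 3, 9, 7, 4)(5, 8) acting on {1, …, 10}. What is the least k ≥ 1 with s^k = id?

The cycle type of s is (5, 2, 1, 1, 1).
The order is lcm(5, 2) = 10.

10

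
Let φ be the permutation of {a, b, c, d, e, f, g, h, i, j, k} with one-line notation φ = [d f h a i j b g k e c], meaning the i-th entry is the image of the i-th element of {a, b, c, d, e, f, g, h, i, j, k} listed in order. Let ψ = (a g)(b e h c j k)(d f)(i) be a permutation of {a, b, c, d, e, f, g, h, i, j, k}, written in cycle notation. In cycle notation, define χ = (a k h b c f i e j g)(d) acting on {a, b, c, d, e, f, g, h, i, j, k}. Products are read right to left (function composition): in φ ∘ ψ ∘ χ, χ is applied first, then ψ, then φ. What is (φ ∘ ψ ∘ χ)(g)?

b

Apply the permutations in order: χ(g) = a, then ψ(a) = g, then φ(g) = b. So (φ ∘ ψ ∘ χ)(g) = b.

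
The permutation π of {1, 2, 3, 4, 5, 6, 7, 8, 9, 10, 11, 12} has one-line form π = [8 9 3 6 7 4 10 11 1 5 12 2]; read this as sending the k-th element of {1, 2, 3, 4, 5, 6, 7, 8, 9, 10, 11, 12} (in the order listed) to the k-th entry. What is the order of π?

Decomposing into disjoint cycles gives cycle lengths 6, 3, 2, 1.
The order is lcm(6, 3, 2) = 6.

6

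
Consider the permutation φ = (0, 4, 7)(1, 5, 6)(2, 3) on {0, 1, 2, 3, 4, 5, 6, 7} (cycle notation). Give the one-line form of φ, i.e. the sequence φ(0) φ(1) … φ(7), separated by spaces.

4 5 3 2 7 6 1 0

Image by image: 0↦4, 1↦5, 2↦3, 3↦2, 4↦7, 5↦6, 6↦1, 7↦0.
Listing these in domain order gives 4 5 3 2 7 6 1 0.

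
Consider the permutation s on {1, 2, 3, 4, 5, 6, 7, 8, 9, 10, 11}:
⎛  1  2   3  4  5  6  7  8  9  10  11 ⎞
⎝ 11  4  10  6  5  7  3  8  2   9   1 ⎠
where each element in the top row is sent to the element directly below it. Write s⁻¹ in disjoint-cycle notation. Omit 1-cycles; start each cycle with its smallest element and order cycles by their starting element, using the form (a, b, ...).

(1, 11)(2, 9, 10, 3, 7, 6, 4)

The cycle decomposition of s is (1, 11)(2, 4, 6, 7, 3, 10, 9).
Reversing each cycle (and rotating so the smallest element leads) gives s⁻¹ = (1, 11)(2, 9, 10, 3, 7, 6, 4).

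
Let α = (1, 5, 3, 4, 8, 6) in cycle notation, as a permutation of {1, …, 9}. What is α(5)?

3

5 appears in (1, 5, 3, 4, 8, 6); the next entry (wrapping around) is 3.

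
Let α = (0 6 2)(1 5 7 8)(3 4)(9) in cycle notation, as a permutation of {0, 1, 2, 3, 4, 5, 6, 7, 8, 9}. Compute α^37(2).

0

2 lies in the 3-cycle (0 6 2).
Since the cycle has length 3, α^37 acts on it the same as α^1 (37 mod 3 = 1).
Stepping 1 place around the cycle: 2 → 0.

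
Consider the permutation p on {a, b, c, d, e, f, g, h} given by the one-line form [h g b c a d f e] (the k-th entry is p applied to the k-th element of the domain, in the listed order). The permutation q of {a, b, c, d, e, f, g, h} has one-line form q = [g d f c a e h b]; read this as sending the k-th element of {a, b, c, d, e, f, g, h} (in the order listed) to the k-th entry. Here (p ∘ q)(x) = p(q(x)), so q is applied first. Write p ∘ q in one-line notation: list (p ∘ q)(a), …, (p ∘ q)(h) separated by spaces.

Chase each element through q then p: a → g → f; b → d → c; c → f → d; d → c → b; e → a → h; f → e → a; g → h → e; h → b → g.
So p ∘ q in one-line form is f c d b h a e g.

f c d b h a e g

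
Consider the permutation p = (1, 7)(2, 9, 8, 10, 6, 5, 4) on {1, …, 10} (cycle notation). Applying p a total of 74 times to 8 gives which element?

8 lies in the 7-cycle (2, 9, 8, 10, 6, 5, 4).
Since the cycle has length 7, p^74 acts on it the same as p^4 (74 mod 7 = 4).
Stepping 4 places around the cycle: 8 → 10 → 6 → 5 → 4.

4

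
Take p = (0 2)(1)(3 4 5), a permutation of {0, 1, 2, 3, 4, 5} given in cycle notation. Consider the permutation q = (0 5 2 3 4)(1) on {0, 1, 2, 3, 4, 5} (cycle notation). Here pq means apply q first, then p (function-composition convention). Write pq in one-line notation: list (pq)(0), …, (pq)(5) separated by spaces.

For each element, apply q then p: 0 → 5 → 3; 1 → 1 → 1; 2 → 3 → 4; 3 → 4 → 5; 4 → 0 → 2; 5 → 2 → 0.
Collecting the images, pq = [3 1 4 5 2 0].

3 1 4 5 2 0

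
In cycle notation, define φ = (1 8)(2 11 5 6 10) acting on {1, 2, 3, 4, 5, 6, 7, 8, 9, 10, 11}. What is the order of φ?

The disjoint cycles have lengths 5, 2, 1, 1, 1, 1.
The order is lcm(5, 2) = 10.

10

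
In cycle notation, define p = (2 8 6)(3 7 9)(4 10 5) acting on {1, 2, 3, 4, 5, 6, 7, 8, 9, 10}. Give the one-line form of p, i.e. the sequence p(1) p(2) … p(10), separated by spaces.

Image by image: 1↦1, 2↦8, 3↦7, 4↦10, 5↦4, 6↦2, 7↦9, 8↦6, 9↦3, 10↦5.
So the one-line form is 1 8 7 10 4 2 9 6 3 5.

1 8 7 10 4 2 9 6 3 5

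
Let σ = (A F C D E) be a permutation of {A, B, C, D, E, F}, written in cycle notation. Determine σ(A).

A appears in (A F C D E); the next entry (wrapping around) is F.

F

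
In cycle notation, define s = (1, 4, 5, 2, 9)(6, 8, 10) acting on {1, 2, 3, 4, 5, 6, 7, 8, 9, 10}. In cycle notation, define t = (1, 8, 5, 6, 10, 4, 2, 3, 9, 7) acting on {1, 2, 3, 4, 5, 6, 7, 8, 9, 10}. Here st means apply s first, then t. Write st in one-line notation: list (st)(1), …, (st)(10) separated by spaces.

Chase each element through s then t: 1 → 4 → 2; 2 → 9 → 7; 3 → 3 → 9; 4 → 5 → 6; 5 → 2 → 3; 6 → 8 → 5; 7 → 7 → 1; 8 → 10 → 4; 9 → 1 → 8; 10 → 6 → 10.
Collecting the images, st = [2 7 9 6 3 5 1 4 8 10].

2 7 9 6 3 5 1 4 8 10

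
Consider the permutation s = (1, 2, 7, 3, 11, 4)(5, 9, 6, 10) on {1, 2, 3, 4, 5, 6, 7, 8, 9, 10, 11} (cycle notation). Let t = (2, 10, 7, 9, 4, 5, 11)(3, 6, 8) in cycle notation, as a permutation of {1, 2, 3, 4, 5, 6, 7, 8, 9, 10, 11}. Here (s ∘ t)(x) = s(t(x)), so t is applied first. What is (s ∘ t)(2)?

t(2) = 10, then s(10) = 5; composing gives (s ∘ t)(2) = 5.

5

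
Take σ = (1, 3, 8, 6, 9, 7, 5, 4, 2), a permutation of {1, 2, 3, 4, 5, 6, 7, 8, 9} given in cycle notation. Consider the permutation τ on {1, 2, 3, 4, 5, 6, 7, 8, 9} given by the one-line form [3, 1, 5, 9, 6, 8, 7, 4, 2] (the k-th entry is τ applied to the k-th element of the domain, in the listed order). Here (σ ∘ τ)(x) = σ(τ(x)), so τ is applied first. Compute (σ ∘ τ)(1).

8

τ(1) = 3, then σ(3) = 8; composing gives (σ ∘ τ)(1) = 8.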